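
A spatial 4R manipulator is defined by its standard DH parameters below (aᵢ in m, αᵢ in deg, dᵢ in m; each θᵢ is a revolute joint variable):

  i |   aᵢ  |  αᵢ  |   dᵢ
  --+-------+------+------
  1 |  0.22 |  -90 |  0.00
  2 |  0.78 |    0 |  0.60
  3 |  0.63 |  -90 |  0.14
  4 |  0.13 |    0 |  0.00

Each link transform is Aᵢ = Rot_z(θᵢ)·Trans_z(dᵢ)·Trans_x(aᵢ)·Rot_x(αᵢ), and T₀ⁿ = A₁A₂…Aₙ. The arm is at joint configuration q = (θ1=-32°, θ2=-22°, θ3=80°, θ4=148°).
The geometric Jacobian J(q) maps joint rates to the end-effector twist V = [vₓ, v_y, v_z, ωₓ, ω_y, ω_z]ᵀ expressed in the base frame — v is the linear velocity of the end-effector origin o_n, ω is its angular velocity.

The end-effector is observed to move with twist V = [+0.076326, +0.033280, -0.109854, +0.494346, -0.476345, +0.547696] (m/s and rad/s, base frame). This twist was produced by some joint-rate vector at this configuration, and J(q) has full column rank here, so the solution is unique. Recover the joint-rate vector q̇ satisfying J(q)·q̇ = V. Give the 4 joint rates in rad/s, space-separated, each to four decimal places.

o_n = [1.3891, -0.0766, -0.1486]
J₁: ẑ×o_n = [0.0766, 1.3891, -0.0000], ω = ẑ
J2: z=[0.5299, 0.8480, 0.0000] o=[0.1866, -0.1166, 0.0000] → [-0.1260, 0.0787, -0.9986, 0.5299, 0.8480, 0.0000]
J3: z=[0.5299, 0.8480, 0.0000] o=[1.1178, 0.0090, 0.2922] → [-0.3738, 0.2336, -0.2754, 0.5299, 0.8480, 0.0000]
J4: z=[-0.7192, 0.4494, -0.5299] o=[1.4751, -0.0492, -0.2421] → [0.0275, 0.1128, 0.0584, -0.7192, 0.4494, -0.5299]
q̇ = J⁺·V = [0.1280, 0.1420, -0.2840, -0.7920]

0.1280 0.1420 -0.2840 -0.7920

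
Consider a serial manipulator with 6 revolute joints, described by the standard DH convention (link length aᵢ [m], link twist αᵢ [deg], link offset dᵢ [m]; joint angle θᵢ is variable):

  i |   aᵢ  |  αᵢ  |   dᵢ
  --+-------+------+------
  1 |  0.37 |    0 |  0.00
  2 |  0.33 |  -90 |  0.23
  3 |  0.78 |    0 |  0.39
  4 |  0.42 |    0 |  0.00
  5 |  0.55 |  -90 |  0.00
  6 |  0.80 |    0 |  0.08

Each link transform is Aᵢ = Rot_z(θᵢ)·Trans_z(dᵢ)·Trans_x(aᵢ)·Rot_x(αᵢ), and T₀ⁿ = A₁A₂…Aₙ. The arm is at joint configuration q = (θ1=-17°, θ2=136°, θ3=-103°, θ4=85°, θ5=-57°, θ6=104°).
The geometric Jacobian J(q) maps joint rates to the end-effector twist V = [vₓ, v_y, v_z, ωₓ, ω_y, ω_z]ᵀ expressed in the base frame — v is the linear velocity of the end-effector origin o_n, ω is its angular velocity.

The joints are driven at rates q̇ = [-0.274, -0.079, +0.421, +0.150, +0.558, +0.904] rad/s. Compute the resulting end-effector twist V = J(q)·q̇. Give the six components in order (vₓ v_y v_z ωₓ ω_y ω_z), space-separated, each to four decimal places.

-0.1733 0.3282 -1.0234 -1.4108 0.2164 -0.5870

o_n = [0.3409, 0.7119, 1.4434]
J₁: ẑ×o_n = [-0.7119, 0.3409, 0.0000], ω = ẑ
J2: z=[0.0000, 0.0000, 1.0000] o=[0.3538, -0.1082, 0.0000] → [-0.8201, -0.0130, 0.0000, 0.0000, 0.0000, 1.0000]
J3: z=[-0.8746, -0.4848, 0.0000] o=[0.1938, 0.1804, 0.2300] → [-0.5883, 1.0613, -0.3935, -0.8746, -0.4848, 0.0000]
J4: z=[-0.8746, -0.4848, 0.0000] o=[-0.0622, -0.1621, 0.9900] → [-0.2198, 0.3966, -0.5690, -0.8746, -0.4848, 0.0000]
J5: z=[-0.8746, -0.4848, 0.0000] o=[-0.2558, 0.1873, 1.1198] → [-0.1569, 0.2830, -0.1695, -0.8746, -0.4848, 0.0000]
J6: z=[-0.4683, 0.8448, -0.2588] o=[-0.3249, 0.3118, 1.6511] → [-0.0719, -0.2695, -0.7498, -0.4683, 0.8448, -0.2588]
V = J·q̇ = [-0.1733, 0.3282, -1.0234, -1.4108, 0.2164, -0.5870]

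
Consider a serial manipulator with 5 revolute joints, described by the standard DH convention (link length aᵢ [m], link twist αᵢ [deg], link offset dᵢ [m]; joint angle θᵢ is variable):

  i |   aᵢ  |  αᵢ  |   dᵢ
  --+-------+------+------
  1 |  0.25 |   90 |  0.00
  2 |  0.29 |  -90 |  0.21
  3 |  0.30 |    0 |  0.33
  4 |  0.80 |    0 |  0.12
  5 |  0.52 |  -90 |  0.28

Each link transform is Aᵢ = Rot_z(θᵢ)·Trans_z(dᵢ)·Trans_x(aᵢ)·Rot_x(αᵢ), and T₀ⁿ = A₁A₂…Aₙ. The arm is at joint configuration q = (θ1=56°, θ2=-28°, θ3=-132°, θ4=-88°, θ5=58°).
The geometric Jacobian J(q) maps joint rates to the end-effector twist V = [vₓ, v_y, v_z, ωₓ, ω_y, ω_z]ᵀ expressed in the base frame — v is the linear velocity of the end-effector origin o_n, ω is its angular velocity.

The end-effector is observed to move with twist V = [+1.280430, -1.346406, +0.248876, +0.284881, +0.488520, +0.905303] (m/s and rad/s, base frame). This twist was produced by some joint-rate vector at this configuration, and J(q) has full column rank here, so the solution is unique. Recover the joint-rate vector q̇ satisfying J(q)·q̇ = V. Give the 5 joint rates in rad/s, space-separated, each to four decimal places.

o_n = [-0.1054, -0.2983, 1.1225]
J₁: ẑ×o_n = [0.2983, -0.1054, 0.0000], ω = ẑ
J2: z=[0.8290, -0.5592, 0.0000] o=[0.1398, 0.2073, 0.0000] → [-0.6277, -0.9306, -0.5562, 0.8290, -0.5592, 0.0000]
J3: z=[0.2625, 0.3892, 0.8829] o=[0.4571, 0.3021, -0.1361] → [1.0200, -0.8271, 0.0613, 0.2625, 0.3892, 0.8829]
J4: z=[0.2625, 0.3892, 0.8829] o=[0.6294, 0.1589, 0.2495] → [0.7435, -0.8780, 0.1660, 0.2625, 0.3892, 0.8829]
J5: z=[0.2625, 0.3892, 0.8829] o=[-0.0680, 0.0446, 0.6431] → [0.4893, -0.1589, -0.0754, 0.2625, 0.3892, 0.8829]
q̇ = J⁺·V = [-0.1560, -0.0370, 0.9820, 0.7650, -0.5450]

-0.1560 -0.0370 0.9820 0.7650 -0.5450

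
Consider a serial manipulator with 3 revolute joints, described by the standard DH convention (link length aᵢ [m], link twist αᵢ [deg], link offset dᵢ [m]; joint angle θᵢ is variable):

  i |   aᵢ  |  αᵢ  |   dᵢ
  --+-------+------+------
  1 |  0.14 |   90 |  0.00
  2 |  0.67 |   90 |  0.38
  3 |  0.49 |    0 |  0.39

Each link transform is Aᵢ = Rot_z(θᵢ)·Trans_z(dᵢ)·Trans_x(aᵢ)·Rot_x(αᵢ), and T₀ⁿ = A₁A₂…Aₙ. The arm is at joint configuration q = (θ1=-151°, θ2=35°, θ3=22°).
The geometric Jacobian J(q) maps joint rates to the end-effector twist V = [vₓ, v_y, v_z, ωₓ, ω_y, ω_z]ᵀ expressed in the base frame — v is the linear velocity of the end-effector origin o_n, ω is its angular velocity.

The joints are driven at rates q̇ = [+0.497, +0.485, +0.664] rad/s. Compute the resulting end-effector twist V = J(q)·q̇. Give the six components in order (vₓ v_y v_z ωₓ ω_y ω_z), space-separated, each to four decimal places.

0.1437 -0.3055 0.4853 -0.5682 0.2395 -0.0469

o_n = [-1.3968, -0.1299, 0.3254]
J₁: ẑ×o_n = [0.1299, -1.3968, 0.0000], ω = ẑ
J2: z=[-0.4848, 0.8746, 0.0000] o=[-0.1224, -0.0679, 0.0000] → [0.2846, 0.1578, 1.1447, -0.4848, 0.8746, 0.0000]
J3: z=[-0.5017, -0.2781, -0.8192] o=[-0.7867, -0.0016, 0.3843] → [-0.0887, 0.4703, -0.1053, -0.5017, -0.2781, -0.8192]
V = J·q̇ = [0.1437, -0.3055, 0.4853, -0.5682, 0.2395, -0.0469]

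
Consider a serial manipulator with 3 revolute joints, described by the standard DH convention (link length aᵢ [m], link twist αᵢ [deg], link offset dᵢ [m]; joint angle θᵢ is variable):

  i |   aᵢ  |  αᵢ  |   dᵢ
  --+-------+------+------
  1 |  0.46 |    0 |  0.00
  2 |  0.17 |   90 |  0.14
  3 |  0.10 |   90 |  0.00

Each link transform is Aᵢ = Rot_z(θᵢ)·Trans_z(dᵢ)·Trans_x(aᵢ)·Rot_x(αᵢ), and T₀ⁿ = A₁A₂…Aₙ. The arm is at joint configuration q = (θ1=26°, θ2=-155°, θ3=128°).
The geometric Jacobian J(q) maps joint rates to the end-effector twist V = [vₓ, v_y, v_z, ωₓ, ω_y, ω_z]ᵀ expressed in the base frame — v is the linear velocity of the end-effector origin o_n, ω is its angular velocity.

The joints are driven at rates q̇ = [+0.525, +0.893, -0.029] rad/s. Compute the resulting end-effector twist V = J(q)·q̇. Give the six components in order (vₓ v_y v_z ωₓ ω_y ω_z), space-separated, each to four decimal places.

0.0122 0.1185 0.0018 0.0225 -0.0183 1.4180

o_n = [0.3452, 0.1174, 0.2188]
J₁: ẑ×o_n = [-0.1174, 0.3452, 0.0000], ω = ẑ
J2: z=[0.0000, 0.0000, 1.0000] o=[0.4134, 0.2017, 0.0000] → [0.0843, -0.0682, 0.0000, 0.0000, 0.0000, 1.0000]
J3: z=[-0.7771, 0.6293, 0.0000] o=[0.3065, 0.0695, 0.1400] → [0.0496, 0.0612, -0.0616, -0.7771, 0.6293, 0.0000]
V = J·q̇ = [0.0122, 0.1185, 0.0018, 0.0225, -0.0183, 1.4180]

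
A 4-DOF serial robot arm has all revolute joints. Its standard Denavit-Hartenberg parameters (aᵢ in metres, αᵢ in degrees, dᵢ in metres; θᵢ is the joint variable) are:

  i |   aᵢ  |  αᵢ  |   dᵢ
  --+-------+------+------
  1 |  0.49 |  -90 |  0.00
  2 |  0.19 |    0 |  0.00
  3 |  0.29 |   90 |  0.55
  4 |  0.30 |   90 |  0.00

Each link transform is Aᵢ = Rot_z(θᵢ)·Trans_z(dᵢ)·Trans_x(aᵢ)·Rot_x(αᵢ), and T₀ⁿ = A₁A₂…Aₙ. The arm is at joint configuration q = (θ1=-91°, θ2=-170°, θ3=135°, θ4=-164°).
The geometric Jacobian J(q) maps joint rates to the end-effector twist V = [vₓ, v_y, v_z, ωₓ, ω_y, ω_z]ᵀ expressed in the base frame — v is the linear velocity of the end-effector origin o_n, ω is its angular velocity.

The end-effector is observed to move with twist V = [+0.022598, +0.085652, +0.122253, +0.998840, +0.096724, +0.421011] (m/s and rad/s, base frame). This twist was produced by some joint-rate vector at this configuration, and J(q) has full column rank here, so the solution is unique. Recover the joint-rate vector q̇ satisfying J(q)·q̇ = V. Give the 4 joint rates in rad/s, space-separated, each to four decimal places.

o_n = [0.4619, -0.3123, 0.0339]
J₁: ẑ×o_n = [0.3123, 0.4619, -0.0000], ω = ẑ
J2: z=[0.9998, -0.0175, 0.0000] o=[-0.0086, -0.4899, 0.0000] → [-0.0006, -0.0339, 0.1858, 0.9998, -0.0175, 0.0000]
J3: z=[0.9998, -0.0175, 0.0000] o=[-0.0053, -0.3028, 0.0330] → [-0.0000, -0.0009, -0.0013, 0.9998, -0.0175, 0.0000]
J4: z=[0.0100, 0.5735, 0.8192] o=[0.5405, -0.5500, 0.1993] → [-0.2895, -0.0627, 0.0474, 0.0100, 0.5735, 0.8192]
q̇ = J⁺·V = [0.2580, 0.6100, 0.3870, 0.1990]

0.2580 0.6100 0.3870 0.1990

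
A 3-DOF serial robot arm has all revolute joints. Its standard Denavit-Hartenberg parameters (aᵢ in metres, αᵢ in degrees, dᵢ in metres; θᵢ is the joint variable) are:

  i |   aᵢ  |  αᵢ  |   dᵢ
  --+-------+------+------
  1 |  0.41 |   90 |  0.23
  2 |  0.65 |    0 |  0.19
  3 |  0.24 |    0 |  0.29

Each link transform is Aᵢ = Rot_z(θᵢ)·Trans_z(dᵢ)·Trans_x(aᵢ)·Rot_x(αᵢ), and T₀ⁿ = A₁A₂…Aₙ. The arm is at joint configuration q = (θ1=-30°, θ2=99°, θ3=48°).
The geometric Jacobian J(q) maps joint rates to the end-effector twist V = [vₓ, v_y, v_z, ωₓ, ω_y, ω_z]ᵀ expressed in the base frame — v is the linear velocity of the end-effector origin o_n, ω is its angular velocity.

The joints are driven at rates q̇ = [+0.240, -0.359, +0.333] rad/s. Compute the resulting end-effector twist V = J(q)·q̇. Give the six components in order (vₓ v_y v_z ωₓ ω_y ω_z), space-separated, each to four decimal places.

o_n = [-0.1473, -0.4692, 1.0027]
J₁: ẑ×o_n = [0.4692, -0.1473, 0.0000], ω = ẑ
J2: z=[-0.5000, -0.8660, 0.0000] o=[0.3551, -0.2050, 0.2300] → [-0.6692, 0.3864, -0.3030, -0.5000, -0.8660, 0.0000]
J3: z=[-0.5000, -0.8660, 0.0000] o=[0.1720, -0.3187, 0.8720] → [-0.1132, 0.0654, -0.2013, -0.5000, -0.8660, 0.0000]
V = J·q̇ = [0.3152, -0.1523, 0.0417, 0.0130, 0.0225, 0.2400]

0.3152 -0.1523 0.0417 0.0130 0.0225 0.2400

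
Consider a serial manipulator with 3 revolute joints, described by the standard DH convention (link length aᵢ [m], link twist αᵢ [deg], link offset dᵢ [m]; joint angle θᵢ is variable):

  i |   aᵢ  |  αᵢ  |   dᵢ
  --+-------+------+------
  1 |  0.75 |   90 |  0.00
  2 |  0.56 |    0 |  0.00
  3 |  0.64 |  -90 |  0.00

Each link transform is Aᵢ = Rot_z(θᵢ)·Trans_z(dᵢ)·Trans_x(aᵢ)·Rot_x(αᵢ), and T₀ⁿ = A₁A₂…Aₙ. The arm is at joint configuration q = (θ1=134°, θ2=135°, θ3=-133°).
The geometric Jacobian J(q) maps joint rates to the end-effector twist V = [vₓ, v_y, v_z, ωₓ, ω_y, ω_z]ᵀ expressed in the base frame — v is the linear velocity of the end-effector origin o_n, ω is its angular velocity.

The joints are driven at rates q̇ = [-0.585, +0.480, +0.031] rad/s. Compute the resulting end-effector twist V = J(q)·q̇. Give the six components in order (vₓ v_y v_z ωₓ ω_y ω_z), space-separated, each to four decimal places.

o_n = [-0.6902, 0.7148, 0.4183]
J₁: ẑ×o_n = [-0.7148, -0.6902, 0.0000], ω = ẑ
J2: z=[0.7193, 0.6947, 0.0000] o=[-0.5210, 0.5395, 0.0000] → [0.2906, -0.3009, 0.2436, 0.7193, 0.6947, 0.0000]
J3: z=[0.7193, 0.6947, 0.0000] o=[-0.2459, 0.2547, 0.3960] → [0.0155, -0.0161, 0.6396, 0.7193, 0.6947, 0.0000]
V = J·q̇ = [0.5581, 0.2589, 0.1368, 0.3676, 0.3550, -0.5850]

0.5581 0.2589 0.1368 0.3676 0.3550 -0.5850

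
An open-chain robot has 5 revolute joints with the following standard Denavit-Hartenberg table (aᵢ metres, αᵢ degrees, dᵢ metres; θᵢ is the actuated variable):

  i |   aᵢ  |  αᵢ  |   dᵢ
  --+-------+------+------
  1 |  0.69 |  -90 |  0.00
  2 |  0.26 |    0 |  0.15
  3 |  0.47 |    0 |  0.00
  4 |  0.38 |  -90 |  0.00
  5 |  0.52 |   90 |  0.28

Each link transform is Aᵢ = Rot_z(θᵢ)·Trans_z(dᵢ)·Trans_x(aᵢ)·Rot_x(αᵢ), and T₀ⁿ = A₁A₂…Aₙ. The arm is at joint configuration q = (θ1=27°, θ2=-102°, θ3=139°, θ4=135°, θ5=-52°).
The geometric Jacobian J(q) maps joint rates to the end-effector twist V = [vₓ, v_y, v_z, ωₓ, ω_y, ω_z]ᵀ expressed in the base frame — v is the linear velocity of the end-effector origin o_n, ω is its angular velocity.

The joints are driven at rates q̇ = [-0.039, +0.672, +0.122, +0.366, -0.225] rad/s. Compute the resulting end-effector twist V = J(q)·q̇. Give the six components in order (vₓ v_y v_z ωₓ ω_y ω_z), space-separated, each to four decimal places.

0.2111 0.1762 0.6006 -0.4987 1.0478 -0.2618

o_n = [-0.0055, 0.6254, 0.1513]
J₁: ẑ×o_n = [-0.6254, -0.0055, 0.0000], ω = ẑ
J2: z=[-0.4540, 0.8910, 0.0000] o=[0.6148, 0.3133, 0.0000] → [0.1348, 0.0687, 0.4110, -0.4540, 0.8910, 0.0000]
J3: z=[-0.4540, 0.8910, 0.0000] o=[0.4985, 0.4224, 0.2543] → [-0.0918, -0.0468, 0.3569, -0.4540, 0.8910, 0.0000]
J4: z=[-0.4540, 0.8910, 0.0000] o=[0.8330, 0.5928, -0.0285] → [0.1602, 0.0816, 0.7323, -0.4540, 0.8910, 0.0000]
J5: z=[-0.1240, -0.0632, 0.9903] o=[0.4977, 0.4219, -0.0814] → [-0.2162, -0.4695, -0.0570, -0.1240, -0.0632, 0.9903]
V = J·q̇ = [0.2111, 0.1762, 0.6006, -0.4987, 1.0478, -0.2618]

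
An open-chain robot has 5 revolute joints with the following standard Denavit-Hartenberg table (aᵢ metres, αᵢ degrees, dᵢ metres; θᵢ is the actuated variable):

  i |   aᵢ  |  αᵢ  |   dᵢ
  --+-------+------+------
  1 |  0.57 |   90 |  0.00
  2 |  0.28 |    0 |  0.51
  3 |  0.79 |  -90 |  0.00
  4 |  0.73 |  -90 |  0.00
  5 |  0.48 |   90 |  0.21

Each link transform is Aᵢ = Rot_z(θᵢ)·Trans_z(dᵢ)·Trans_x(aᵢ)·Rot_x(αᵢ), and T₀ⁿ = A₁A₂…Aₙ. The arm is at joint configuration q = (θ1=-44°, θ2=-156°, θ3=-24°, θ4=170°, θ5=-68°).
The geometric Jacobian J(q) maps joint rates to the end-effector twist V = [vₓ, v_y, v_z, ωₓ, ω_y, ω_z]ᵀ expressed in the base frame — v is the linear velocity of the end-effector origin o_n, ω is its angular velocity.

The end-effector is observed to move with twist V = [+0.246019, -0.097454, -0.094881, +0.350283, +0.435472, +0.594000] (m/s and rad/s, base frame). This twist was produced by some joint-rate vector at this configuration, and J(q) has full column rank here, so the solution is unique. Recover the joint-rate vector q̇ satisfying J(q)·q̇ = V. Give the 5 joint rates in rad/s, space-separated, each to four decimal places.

0.9050 0.0160 -0.2860 0.3110 -0.2910

o_n = [-0.0597, -0.7192, -0.5589]
J₁: ẑ×o_n = [0.7192, -0.0597, 0.0000], ω = ẑ
J2: z=[-0.6947, -0.7193, 0.0000] o=[0.4100, -0.3960, 0.0000] → [0.4021, -0.3883, -0.1133, -0.6947, -0.7193, 0.0000]
J3: z=[-0.6947, -0.7193, 0.0000] o=[-0.1283, -0.5851, -0.1139] → [0.3201, -0.3092, 0.1425, -0.6947, -0.7193, 0.0000]
J4: z=[0.0000, -0.0000, -1.0000] o=[-0.6965, -0.0363, -0.1139] → [-0.6829, -0.6368, 0.0000, 0.0000, -0.0000, -1.0000]
J5: z=[-0.5592, -0.8290, 0.0000] o=[-0.0913, -0.4446, -0.1139] → [0.3690, -0.2489, 0.1798, -0.5592, -0.8290, 0.0000]
q̇ = J⁺·V = [0.9050, 0.0160, -0.2860, 0.3110, -0.2910]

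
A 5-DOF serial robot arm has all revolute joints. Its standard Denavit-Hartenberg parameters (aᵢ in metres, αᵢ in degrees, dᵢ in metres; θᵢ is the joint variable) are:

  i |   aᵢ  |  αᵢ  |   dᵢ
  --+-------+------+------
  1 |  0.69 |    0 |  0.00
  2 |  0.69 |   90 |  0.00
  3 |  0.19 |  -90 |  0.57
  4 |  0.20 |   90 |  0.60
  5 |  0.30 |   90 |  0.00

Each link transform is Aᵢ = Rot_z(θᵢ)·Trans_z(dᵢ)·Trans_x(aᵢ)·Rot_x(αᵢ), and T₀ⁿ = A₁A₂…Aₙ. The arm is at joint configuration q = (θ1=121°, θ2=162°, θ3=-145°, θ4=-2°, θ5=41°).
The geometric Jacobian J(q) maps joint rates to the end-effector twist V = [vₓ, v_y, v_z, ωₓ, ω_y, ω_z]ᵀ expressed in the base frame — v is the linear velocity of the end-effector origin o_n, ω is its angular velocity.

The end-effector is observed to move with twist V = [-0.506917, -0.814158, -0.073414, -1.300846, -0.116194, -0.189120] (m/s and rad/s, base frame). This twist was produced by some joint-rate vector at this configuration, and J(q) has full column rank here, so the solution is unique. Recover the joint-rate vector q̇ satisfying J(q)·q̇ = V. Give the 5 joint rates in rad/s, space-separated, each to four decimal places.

o_n = [-0.7808, -0.1660, -1.0061]
J₁: ẑ×o_n = [0.1660, -0.7808, 0.0000], ω = ẑ
J2: z=[0.0000, 0.0000, 1.0000] o=[-0.3554, 0.5914, 0.0000] → [0.7574, -0.4254, 0.0000, 0.0000, 0.0000, 1.0000]
J3: z=[-0.9744, -0.2250, 0.0000] o=[-0.2002, -0.0809, 0.0000] → [0.2263, -0.9803, -0.0477, -0.9744, -0.2250, 0.0000]
J4: z=[0.1290, -0.5589, -0.8192] o=[-0.7906, -0.0574, -0.1090] → [0.4125, 0.1077, -0.0085, 0.1290, -0.5589, -0.8192]
J5: z=[-0.9673, -0.2527, 0.0200] o=[-0.7568, -0.2348, -0.7151] → [0.0722, -0.2820, -0.0726, -0.9673, -0.2527, 0.0200]
q̇ = J⁺·V = [0.3450, -0.8260, 0.7080, -0.3420, 0.5860]

0.3450 -0.8260 0.7080 -0.3420 0.5860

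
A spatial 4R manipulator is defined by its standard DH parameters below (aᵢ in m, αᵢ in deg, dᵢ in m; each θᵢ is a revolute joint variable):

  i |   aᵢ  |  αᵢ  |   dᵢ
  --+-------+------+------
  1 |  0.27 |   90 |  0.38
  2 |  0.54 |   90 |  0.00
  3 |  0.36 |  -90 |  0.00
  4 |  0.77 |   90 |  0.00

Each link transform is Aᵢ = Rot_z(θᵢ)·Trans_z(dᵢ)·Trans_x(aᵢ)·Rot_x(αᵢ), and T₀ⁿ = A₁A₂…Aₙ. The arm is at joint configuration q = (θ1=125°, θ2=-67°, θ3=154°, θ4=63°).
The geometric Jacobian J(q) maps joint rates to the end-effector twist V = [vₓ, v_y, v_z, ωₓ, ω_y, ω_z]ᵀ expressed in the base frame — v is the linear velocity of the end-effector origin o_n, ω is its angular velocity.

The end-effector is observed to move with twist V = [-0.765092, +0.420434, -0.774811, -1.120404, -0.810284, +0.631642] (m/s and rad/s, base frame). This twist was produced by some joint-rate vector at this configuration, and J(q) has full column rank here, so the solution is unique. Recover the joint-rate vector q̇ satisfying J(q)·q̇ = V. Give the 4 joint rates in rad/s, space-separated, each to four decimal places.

o_n = [-0.2404, 0.8856, 0.7381]
J₁: ẑ×o_n = [-0.8856, -0.2404, 0.0000], ω = ẑ
J2: z=[0.8192, 0.5736, 0.0000] o=[-0.1549, 0.2212, 0.3800] → [0.2054, -0.2933, 0.5933, 0.8192, 0.5736, 0.0000]
J3: z=[0.5280, -0.7540, -0.3907] o=[-0.2759, 0.3940, -0.1171] → [-0.4527, -0.4654, 0.2863, 0.5280, -0.7540, -0.3907]
J4: z=[-0.6380, -0.6558, 0.4035] o=[-0.0741, 0.3810, 0.1808] → [-0.5691, 0.2885, -0.4310, -0.6380, -0.6558, 0.4035]
q̇ = J⁺·V = [0.2620, -0.6680, -0.1250, 0.7950]

0.2620 -0.6680 -0.1250 0.7950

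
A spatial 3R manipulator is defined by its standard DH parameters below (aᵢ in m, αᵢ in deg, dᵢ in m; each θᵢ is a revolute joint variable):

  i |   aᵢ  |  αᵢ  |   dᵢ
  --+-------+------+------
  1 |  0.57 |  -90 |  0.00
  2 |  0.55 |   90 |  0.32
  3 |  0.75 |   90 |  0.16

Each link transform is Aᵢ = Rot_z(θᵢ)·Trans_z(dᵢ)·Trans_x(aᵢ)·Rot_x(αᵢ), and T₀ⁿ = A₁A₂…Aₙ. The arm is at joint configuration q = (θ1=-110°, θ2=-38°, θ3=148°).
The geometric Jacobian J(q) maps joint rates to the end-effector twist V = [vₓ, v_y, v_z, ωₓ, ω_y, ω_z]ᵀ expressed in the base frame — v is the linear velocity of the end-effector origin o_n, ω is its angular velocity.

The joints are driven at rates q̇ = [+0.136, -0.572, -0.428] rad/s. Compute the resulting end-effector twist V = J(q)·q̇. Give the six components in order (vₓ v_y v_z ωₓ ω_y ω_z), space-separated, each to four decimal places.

o_n = [0.5361, -0.6247, 0.0731]
J₁: ẑ×o_n = [0.6247, 0.5361, -0.0000], ω = ẑ
J2: z=[0.9397, -0.3420, 0.0000] o=[-0.1950, -0.5356, 0.0000] → [-0.0250, -0.0687, 0.1663, 0.9397, -0.3420, 0.0000]
J3: z=[0.2106, 0.5785, 0.7880] o=[-0.0425, -1.0523, 0.3386] → [-0.4906, 0.5118, -0.2447, 0.2106, 0.5785, 0.7880]
V = J·q̇ = [0.3092, -0.1069, 0.0096, -0.6276, -0.0520, -0.2013]

0.3092 -0.1069 0.0096 -0.6276 -0.0520 -0.2013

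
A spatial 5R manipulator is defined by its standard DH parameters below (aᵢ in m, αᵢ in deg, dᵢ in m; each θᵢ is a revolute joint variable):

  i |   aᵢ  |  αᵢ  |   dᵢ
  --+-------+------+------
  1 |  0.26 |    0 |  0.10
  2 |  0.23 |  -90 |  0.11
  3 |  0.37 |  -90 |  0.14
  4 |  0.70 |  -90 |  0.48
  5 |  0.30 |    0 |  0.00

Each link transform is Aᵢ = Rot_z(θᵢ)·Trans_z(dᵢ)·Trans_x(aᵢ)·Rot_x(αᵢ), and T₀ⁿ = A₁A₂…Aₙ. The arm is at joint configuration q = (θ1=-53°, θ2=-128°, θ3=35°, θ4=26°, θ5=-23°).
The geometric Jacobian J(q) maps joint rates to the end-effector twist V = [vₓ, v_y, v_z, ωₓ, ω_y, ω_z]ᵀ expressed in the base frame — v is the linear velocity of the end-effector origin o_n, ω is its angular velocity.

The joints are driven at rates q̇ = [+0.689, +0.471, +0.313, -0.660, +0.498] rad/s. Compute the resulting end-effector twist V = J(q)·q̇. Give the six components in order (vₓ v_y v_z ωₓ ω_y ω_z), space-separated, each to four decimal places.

o_n = [-0.7476, 0.0961, -0.9947]
J₁: ẑ×o_n = [-0.0961, -0.7476, 0.0000], ω = ẑ
J2: z=[0.0000, 0.0000, 1.0000] o=[0.1565, -0.2076, 0.1000] → [-0.3037, -0.9041, 0.0000, 0.0000, 0.0000, 1.0000]
J3: z=[-0.0175, -0.9998, 0.0000] o=[-0.0735, -0.2036, 0.2100] → [1.2045, -0.0210, -0.6792, -0.0175, -0.9998, 0.0000]
J4: z=[0.5735, -0.0100, -0.8192] o=[-0.3790, -0.3383, -0.0022] → [0.3658, 0.8711, 0.2454, 0.5735, -0.0100, -0.8192]
J5: z=[0.3747, 0.8924, 0.2514] o=[-0.6136, -0.0273, -0.7563] → [-0.2438, 0.0556, 0.1658, 0.3747, 0.8924, 0.2514]
V = J·q̇ = [-0.1951, -1.4947, -0.2920, -0.1974, 0.1381, 1.8259]

-0.1951 -1.4947 -0.2920 -0.1974 0.1381 1.8259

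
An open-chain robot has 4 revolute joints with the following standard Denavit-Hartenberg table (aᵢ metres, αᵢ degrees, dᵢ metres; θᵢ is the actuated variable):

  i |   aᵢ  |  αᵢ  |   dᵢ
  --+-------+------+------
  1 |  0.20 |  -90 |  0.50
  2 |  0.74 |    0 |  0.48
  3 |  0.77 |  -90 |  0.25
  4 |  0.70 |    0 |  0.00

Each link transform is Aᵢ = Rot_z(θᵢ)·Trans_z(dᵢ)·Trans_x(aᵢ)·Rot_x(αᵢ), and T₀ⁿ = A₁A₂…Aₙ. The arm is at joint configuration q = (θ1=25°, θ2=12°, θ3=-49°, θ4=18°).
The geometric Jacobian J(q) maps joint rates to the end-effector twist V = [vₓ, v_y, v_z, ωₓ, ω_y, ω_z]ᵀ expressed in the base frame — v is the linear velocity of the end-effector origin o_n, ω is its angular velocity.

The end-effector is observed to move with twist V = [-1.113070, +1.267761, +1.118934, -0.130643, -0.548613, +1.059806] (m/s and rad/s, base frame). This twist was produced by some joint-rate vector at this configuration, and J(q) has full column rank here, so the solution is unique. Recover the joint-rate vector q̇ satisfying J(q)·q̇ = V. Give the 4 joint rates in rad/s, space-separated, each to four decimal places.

0.5950 -0.7410 0.2990 -0.5820

o_n = [1.6594, 1.3406, 1.2102]
J₁: ẑ×o_n = [-1.3406, 1.6594, 0.0000], ω = ẑ
J2: z=[-0.4226, 0.9063, 0.0000] o=[0.1813, 0.0845, 0.5000] → [0.6437, 0.3001, -1.8705, -0.4226, 0.9063, 0.0000]
J3: z=[-0.4226, 0.9063, 0.0000] o=[0.6344, 0.8255, 0.3461] → [0.7831, 0.3652, -1.1466, -0.4226, 0.9063, 0.0000]
J4: z=[0.5454, 0.2543, -0.7986] o=[1.0861, 1.3119, 0.8095] → [0.1248, -0.6764, -0.1302, 0.5454, 0.2543, -0.7986]
q̇ = J⁺·V = [0.5950, -0.7410, 0.2990, -0.5820]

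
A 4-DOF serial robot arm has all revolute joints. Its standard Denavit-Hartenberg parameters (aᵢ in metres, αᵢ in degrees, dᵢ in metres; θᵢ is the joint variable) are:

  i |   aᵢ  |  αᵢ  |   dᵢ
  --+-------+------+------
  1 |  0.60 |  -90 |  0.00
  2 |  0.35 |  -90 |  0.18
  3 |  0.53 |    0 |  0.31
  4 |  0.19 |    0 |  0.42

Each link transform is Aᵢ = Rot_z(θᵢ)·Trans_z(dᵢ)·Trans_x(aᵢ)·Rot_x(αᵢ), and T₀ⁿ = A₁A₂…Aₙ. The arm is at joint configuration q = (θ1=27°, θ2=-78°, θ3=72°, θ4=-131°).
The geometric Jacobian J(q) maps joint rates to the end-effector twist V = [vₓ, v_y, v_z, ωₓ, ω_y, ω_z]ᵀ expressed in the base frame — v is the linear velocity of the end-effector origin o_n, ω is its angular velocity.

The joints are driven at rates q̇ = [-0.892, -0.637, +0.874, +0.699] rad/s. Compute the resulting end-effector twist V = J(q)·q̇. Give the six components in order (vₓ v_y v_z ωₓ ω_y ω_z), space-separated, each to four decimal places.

o_n = [1.3573, 0.5107, 0.4465]
J₁: ẑ×o_n = [-0.5107, 1.3573, 0.0000], ω = ẑ
J2: z=[-0.4540, 0.8910, 0.0000] o=[0.5346, 0.2724, 0.0000] → [0.3978, 0.2027, -0.8412, -0.4540, 0.8910, 0.0000]
J3: z=[0.8715, 0.4441, -0.2079] o=[0.5177, 0.4658, 0.3424] → [0.0556, -0.2653, -0.3337, 0.8715, 0.4441, -0.2079]
J4: z=[0.8715, 0.4441, -0.2079] o=[1.0471, 0.1698, 0.4381] → [0.0746, -0.0718, 0.1593, 0.8715, 0.4441, -0.2079]
V = J·q̇ = [0.3028, -1.6219, 0.3555, 1.6601, 0.1310, -1.2190]

0.3028 -1.6219 0.3555 1.6601 0.1310 -1.2190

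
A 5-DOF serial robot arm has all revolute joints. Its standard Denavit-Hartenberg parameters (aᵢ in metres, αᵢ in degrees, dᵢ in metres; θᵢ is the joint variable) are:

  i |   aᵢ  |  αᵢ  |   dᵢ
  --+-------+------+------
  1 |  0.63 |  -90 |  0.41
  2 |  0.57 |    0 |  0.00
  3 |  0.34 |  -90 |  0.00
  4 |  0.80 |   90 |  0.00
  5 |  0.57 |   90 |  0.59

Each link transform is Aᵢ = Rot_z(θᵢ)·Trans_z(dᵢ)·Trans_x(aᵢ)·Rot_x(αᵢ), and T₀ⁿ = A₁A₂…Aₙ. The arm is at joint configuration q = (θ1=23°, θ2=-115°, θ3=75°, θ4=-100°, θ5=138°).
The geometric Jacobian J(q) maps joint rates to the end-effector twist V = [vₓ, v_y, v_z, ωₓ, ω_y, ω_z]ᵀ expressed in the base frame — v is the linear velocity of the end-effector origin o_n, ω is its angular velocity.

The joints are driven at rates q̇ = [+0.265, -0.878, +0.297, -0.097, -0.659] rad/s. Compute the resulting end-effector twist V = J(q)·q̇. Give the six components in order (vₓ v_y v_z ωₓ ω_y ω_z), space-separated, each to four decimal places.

o_n = [0.2630, 0.4030, 0.4375]
J₁: ẑ×o_n = [-0.4030, 0.2630, 0.0000], ω = ẑ
J2: z=[-0.3907, 0.9205, 0.0000] o=[0.5799, 0.2462, 0.4100] → [0.0253, 0.0107, 0.2304, -0.3907, 0.9205, 0.0000]
J3: z=[-0.3907, 0.9205, 0.0000] o=[0.3582, 0.1520, 0.9266] → [-0.4502, -0.1911, -0.0104, -0.3907, 0.9205, 0.0000]
J4: z=[0.5917, 0.2512, -0.7660] o=[0.5979, 0.2538, 1.1451] → [-0.0634, 0.6753, 0.1724, 0.5917, 0.2512, -0.7660]
J5: z=[-0.6266, -0.4546, -0.6330] o=[0.1921, 0.9374, 1.0558] → [-0.0572, -0.4323, 0.3671, -0.6266, -0.4546, -0.6330]
V = J·q̇ = [-0.2189, 0.2229, -0.4641, 0.5825, -0.2596, 0.7565]

-0.2189 0.2229 -0.4641 0.5825 -0.2596 0.7565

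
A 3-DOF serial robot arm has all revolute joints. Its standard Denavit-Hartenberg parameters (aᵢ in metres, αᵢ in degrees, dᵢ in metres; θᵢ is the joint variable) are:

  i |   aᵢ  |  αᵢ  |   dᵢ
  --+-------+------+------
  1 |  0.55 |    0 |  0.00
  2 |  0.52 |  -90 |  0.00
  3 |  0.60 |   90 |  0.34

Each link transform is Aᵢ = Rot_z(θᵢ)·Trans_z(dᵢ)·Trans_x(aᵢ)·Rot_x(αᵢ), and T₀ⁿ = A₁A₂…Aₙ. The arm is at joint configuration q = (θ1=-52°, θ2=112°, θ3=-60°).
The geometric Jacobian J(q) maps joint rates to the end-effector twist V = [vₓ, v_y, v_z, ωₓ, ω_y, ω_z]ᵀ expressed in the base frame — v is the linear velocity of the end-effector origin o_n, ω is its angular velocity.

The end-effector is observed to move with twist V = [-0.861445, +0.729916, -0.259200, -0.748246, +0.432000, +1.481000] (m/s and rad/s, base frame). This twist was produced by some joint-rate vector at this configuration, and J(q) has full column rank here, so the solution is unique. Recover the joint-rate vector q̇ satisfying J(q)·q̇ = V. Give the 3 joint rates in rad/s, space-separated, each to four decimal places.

0.5020 0.9790 0.8640

o_n = [0.4542, 0.4467, 0.5196]
J₁: ẑ×o_n = [-0.4467, 0.4542, 0.0000], ω = ẑ
J2: z=[0.0000, 0.0000, 1.0000] o=[0.3386, -0.4334, 0.0000] → [-0.8801, 0.1156, 0.0000, 0.0000, 0.0000, 1.0000]
J3: z=[-0.8660, 0.5000, 0.0000] o=[0.5986, 0.0169, 0.0000] → [0.2598, 0.4500, -0.3000, -0.8660, 0.5000, 0.0000]
q̇ = J⁺·V = [0.5020, 0.9790, 0.8640]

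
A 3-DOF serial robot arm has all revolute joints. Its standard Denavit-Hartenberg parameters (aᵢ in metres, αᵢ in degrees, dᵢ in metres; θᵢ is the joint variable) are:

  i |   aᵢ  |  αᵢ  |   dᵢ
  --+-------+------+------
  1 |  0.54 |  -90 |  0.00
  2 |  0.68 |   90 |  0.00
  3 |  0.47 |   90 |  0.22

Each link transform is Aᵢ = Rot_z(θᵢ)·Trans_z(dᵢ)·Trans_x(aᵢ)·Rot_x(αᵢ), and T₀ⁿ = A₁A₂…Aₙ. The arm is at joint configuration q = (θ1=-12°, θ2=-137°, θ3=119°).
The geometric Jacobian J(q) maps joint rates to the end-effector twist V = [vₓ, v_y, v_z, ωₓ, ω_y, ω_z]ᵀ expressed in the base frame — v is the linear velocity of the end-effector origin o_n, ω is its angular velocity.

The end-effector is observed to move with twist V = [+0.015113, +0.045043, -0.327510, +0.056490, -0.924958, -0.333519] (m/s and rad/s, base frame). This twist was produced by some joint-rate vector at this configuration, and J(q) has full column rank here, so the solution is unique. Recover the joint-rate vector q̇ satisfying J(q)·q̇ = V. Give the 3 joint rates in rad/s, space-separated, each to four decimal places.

-0.5990 -0.8930 -0.3630

o_n = [0.1435, 0.3898, 0.1475]
J₁: ẑ×o_n = [-0.3898, 0.1435, 0.0000], ω = ẑ
J2: z=[0.2079, 0.9781, 0.0000] o=[0.5282, -0.1123, 0.0000] → [0.1442, -0.0307, 0.4807, 0.2079, 0.9781, 0.0000]
J3: z=[-0.6671, 0.1418, -0.7314] o=[0.0417, -0.0089, 0.4638] → [0.2467, -0.2854, -0.2803, -0.6671, 0.1418, -0.7314]
q̇ = J⁺·V = [-0.5990, -0.8930, -0.3630]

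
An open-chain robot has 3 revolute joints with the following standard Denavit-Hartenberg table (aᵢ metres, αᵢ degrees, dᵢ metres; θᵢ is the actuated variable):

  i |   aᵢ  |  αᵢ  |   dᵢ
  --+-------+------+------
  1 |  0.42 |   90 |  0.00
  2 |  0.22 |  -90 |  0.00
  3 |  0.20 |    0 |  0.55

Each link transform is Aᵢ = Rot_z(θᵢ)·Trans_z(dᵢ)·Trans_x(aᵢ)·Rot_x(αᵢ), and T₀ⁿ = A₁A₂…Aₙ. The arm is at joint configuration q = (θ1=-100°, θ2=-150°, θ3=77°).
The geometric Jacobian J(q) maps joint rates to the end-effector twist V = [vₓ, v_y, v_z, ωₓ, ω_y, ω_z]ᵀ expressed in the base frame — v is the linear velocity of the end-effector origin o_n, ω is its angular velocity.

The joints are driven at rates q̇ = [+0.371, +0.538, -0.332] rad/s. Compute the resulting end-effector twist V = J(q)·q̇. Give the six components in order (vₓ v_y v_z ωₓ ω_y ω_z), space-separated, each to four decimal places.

o_n = [0.1111, -0.4923, -0.6088]
J₁: ẑ×o_n = [0.4923, 0.1111, -0.0000], ω = ẑ
J2: z=[-0.9848, 0.1736, 0.0000] o=[-0.0729, -0.4136, 0.0000] → [-0.1057, -0.5996, 0.0455, -0.9848, 0.1736, 0.0000]
J3: z=[-0.0868, -0.4924, -0.8660] o=[-0.0398, -0.2260, -0.1100] → [0.0150, -0.1740, 0.0974, -0.0868, -0.4924, -0.8660]
V = J·q̇ = [0.1208, -0.2236, -0.0079, -0.5010, 0.2569, 0.6585]

0.1208 -0.2236 -0.0079 -0.5010 0.2569 0.6585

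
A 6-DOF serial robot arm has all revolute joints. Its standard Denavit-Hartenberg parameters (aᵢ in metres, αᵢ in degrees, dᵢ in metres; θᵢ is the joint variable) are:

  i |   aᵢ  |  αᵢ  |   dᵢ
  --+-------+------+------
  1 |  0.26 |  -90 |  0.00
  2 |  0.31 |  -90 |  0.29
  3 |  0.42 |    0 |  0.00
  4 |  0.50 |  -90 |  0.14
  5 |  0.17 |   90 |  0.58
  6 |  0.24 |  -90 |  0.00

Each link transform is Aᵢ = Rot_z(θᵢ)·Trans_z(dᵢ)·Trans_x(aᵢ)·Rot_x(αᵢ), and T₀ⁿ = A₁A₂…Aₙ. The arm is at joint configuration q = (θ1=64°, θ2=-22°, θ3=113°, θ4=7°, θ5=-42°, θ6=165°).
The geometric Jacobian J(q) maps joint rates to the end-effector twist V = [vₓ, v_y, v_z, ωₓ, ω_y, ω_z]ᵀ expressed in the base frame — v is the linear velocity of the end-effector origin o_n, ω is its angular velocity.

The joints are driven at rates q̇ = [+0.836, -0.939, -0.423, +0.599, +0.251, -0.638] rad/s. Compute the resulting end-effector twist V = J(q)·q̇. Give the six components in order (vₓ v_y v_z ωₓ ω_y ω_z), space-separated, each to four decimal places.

0.3171 0.3768 -0.5504 0.8394 -0.9781 0.9510

o_n = [0.0229, -0.3381, -0.3302]
J₁: ẑ×o_n = [0.3381, 0.0229, -0.0000], ω = ẑ
J2: z=[-0.8988, 0.4384, 0.0000] o=[0.1140, 0.2337, 0.0000] → [-0.1447, -0.2967, 0.5539, -0.8988, 0.4384, 0.0000]
J3: z=[0.1642, 0.3367, -0.9272] o=[-0.0207, 0.6192, 0.1161] → [-1.0378, 0.0329, -0.1719, 0.1642, 0.3367, -0.9272]
J4: z=[0.1642, 0.3367, -0.9272] o=[0.2601, 0.3129, 0.0547] → [-0.7332, 0.2832, -0.0270, 0.1642, 0.3367, -0.9272]
J5: z=[-0.8014, -0.5025, -0.3244] o=[0.5707, -0.0381, -0.1688] → [-0.0162, 0.0484, -0.0348, -0.8014, -0.5025, -0.3244]
J6: z=[-0.2628, 0.7831, -0.5637] o=[0.1972, -0.3919, -0.4861] → [0.1524, 0.1393, 0.1224, -0.2628, 0.7831, -0.5637]
V = J·q̇ = [0.3171, 0.3768, -0.5504, 0.8394, -0.9781, 0.9510]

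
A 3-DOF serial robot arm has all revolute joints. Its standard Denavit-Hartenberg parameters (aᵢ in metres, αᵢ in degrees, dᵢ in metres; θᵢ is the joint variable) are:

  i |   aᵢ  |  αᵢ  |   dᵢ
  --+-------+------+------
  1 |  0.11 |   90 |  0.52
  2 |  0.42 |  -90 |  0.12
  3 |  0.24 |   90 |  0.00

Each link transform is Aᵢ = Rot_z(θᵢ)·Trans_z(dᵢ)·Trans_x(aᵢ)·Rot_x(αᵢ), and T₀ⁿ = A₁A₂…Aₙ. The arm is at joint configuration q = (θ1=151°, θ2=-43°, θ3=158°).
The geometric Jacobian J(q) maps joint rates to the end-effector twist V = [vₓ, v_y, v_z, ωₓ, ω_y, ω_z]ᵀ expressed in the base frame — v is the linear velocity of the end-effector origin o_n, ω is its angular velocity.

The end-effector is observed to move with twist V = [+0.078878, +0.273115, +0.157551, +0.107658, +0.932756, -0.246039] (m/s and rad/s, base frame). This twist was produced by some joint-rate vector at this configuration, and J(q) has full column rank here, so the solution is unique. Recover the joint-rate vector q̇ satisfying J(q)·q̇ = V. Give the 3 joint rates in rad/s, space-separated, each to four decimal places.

-0.6300 0.8680 0.5250

o_n = [-0.2079, 0.1497, 0.3853]
J₁: ẑ×o_n = [-0.1497, -0.2079, 0.0000], ω = ẑ
J2: z=[0.4848, 0.8746, 0.0000] o=[-0.0962, 0.0533, 0.5200] → [-0.1178, 0.0653, 0.1444, 0.4848, 0.8746, 0.0000]
J3: z=[-0.5965, 0.3306, 0.7314] o=[-0.3067, 0.3072, 0.2336] → [0.1654, 0.1627, 0.0613, -0.5965, 0.3306, 0.7314]
q̇ = J⁺·V = [-0.6300, 0.8680, 0.5250]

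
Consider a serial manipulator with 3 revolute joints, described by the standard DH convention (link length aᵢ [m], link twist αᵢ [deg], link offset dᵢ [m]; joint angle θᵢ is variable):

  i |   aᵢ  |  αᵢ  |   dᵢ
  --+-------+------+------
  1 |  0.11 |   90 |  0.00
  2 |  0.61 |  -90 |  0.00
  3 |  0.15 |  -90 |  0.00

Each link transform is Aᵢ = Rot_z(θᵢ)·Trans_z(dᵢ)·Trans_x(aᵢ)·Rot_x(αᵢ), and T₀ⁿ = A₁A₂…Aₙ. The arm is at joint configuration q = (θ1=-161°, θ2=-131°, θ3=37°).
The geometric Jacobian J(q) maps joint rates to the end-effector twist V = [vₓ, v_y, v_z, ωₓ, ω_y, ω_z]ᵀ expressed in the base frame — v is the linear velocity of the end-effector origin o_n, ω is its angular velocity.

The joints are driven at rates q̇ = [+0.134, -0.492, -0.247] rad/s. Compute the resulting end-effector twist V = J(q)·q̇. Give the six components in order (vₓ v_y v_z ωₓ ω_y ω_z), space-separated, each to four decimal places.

o_n = [0.3781, 0.0347, -0.5508]
J₁: ẑ×o_n = [-0.0347, 0.3781, 0.0000], ω = ẑ
J2: z=[-0.3256, 0.9455, 0.0000] o=[-0.1040, -0.0358, 0.0000] → [-0.5208, -0.1793, -0.4788, -0.3256, 0.9455, 0.0000]
J3: z=[-0.7136, -0.2457, -0.6561] o=[0.2744, 0.0945, -0.4604] → [-0.0170, -0.1326, 0.0681, -0.7136, -0.2457, -0.6561]
V = J·q̇ = [0.2558, 0.1716, 0.2187, 0.3364, -0.4045, 0.2960]

0.2558 0.1716 0.2187 0.3364 -0.4045 0.2960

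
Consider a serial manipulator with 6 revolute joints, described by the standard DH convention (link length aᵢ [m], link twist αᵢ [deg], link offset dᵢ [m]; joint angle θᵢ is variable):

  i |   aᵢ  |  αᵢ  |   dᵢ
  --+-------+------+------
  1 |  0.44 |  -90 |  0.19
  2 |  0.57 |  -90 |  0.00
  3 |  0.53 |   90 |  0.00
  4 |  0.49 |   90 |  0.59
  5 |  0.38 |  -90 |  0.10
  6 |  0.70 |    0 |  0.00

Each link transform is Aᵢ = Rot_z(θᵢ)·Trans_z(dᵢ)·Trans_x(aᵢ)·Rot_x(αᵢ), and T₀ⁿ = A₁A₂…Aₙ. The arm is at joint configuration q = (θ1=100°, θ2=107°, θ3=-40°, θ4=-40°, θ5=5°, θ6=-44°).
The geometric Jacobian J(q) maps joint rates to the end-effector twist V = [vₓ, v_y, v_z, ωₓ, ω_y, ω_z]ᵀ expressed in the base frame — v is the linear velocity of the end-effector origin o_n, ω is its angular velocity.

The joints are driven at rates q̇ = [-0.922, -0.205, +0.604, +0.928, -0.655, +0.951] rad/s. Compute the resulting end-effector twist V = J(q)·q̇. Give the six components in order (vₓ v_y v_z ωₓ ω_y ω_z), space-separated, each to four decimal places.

o_n = [-1.5079, 1.1568, -1.2150]
J₁: ẑ×o_n = [-1.1568, -1.5079, 0.0000], ω = ẑ
J2: z=[-0.9848, -0.1736, 0.0000] o=[-0.0764, 0.4333, 0.1900] → [0.2440, -1.3837, -0.9610, -0.9848, -0.1736, 0.0000]
J3: z=[0.1661, -0.9418, 0.2924] o=[-0.0475, 0.2692, -0.3551] → [0.5503, -0.2842, -1.2280, 0.1661, -0.9418, 0.2924]
J4: z=[-0.7870, 0.0521, 0.6147] o=[-0.3624, 0.0931, -0.7434] → [-0.6784, -1.0754, -0.7775, -0.7870, 0.0521, 0.6147]
J5: z=[0.2547, 0.9350, 0.2469] o=[-1.1020, 0.2958, -0.7477] → [-0.6495, 0.0188, 0.5987, 0.2547, 0.9350, 0.2469]
J6: z=[-0.7351, 0.0213, 0.6777] o=[-1.3153, 0.5238, -0.9863] → [-0.4338, -0.2986, -0.4612, -0.7351, 0.0213, 0.6777]
V = J·q̇ = [0.7323, 0.2080, -2.0969, -1.2941, -1.0771, 0.3077]

0.7323 0.2080 -2.0969 -1.2941 -1.0771 0.3077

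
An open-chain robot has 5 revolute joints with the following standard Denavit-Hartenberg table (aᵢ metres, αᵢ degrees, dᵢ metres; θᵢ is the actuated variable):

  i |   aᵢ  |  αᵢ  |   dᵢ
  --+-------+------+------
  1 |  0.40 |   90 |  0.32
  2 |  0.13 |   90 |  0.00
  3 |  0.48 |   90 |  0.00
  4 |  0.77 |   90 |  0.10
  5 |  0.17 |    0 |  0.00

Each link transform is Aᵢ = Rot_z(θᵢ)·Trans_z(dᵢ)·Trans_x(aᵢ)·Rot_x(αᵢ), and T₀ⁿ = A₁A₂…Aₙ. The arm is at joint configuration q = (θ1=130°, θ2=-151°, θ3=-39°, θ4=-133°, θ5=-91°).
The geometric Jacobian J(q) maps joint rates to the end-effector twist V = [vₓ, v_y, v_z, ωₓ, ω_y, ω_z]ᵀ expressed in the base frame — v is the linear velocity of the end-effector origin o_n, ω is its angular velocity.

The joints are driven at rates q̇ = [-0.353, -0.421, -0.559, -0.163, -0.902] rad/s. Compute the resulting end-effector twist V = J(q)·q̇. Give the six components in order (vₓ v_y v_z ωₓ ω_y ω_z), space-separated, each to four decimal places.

0.3977 -0.1976 0.0837 -0.5635 -0.4322 -1.6782

o_n = [-0.2905, 0.4730, -0.2388]
J₁: ẑ×o_n = [-0.4730, -0.2905, 0.0000], ω = ẑ
J2: z=[0.7660, 0.6428, 0.0000] o=[-0.2571, 0.3064, 0.3200] → [-0.3592, 0.4280, 0.1491, 0.7660, 0.6428, 0.0000]
J3: z=[0.3116, -0.3714, 0.8746] o=[-0.1840, 0.2193, 0.2570] → [-0.0378, 0.0614, 0.0395, 0.3116, -0.3714, 0.8746]
J4: z=[-0.9491, -0.0779, 0.3051] o=[-0.2057, -0.2248, 0.0761] → [-0.1884, -0.3247, -0.6689, -0.9491, -0.0779, 0.3051]
J5: z=[0.2456, 0.4234, 0.8720] o=[-0.4524, 0.4624, -0.1880] → [-0.0307, 0.1537, -0.0660, 0.2456, 0.4234, 0.8720]
V = J·q̇ = [0.3977, -0.1976, 0.0837, -0.5635, -0.4322, -1.6782]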